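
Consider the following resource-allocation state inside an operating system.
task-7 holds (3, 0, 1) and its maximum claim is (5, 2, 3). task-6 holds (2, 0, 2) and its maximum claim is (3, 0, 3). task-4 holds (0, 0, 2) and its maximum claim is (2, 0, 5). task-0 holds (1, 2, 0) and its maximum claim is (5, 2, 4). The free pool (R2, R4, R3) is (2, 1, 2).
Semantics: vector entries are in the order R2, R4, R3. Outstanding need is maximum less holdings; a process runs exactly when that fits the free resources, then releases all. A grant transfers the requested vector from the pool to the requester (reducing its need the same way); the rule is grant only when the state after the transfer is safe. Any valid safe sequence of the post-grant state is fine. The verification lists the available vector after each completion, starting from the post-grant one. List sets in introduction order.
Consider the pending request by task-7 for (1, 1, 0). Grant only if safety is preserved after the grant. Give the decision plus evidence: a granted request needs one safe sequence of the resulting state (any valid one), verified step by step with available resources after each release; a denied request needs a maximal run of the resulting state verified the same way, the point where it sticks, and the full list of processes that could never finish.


DENY: after the grant no complete ordering would exist.
Key observation: after task-6, task-4 the pool peaks at (3, 0, 6), and each blocked process is short somewhere: task-7 on R4; task-0 on R2.
Pretend the grant happened; the run task-6, task-4 goes as far as possible. Verifying each step:
  pool = (1, 0, 2)
  task-6: need (1, 0, 1) fits (1, 0, 2); releases (2, 0, 2), pool now (3, 0, 4)
  task-4: need (2, 0, 3) fits (3, 0, 4); releases (0, 0, 2), pool now (3, 0, 6)
  task-7 still needs (1, 1, 2) but only (3, 0, 6) is free — short on R4
  task-0 still needs (4, 0, 4) but only (3, 0, 6) is free — short on R2
Had the request been granted, task-7 and task-0 could never finish.


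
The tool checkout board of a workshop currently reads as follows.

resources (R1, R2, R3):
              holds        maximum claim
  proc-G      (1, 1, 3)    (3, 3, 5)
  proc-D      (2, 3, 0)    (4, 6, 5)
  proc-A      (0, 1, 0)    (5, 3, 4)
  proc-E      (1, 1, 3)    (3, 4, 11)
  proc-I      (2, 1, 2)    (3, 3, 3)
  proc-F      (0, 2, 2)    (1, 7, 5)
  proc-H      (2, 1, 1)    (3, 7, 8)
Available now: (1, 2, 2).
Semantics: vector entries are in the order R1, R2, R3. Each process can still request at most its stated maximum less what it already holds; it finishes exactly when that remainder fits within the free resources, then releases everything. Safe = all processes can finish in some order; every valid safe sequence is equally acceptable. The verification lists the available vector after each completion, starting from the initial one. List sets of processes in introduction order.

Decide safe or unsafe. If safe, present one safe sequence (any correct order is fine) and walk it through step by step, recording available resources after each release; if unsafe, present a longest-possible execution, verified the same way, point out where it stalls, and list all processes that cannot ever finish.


The state is SAFE; one workable sequence: proc-I, proc-G, proc-D, proc-A, proc-H, proc-F, proc-E.
Key observation: the first exact fit in this order is proc-I — it needs (1, 2, 1) with (1, 2, 2) free, meeting a requested resource to the last unit.
Step-by-step check:
  pool = (1, 2, 2)
  proc-I needs (1, 2, 1) <= (1, 2, 2) -> finishes; pool += (2, 1, 2) = (3, 3, 4)
  proc-G needs (2, 2, 2) <= (3, 3, 4) -> finishes; pool += (1, 1, 3) = (4, 4, 7)
  proc-D needs (2, 3, 5) <= (4, 4, 7) -> finishes; pool += (2, 3, 0) = (6, 7, 7)
  proc-A needs (5, 2, 4) <= (6, 7, 7) -> finishes; pool += (0, 1, 0) = (6, 8, 7)
  proc-H needs (1, 6, 7) <= (6, 8, 7) -> finishes; pool += (2, 1, 1) = (8, 9, 8)
  proc-F needs (1, 5, 3) <= (8, 9, 8) -> finishes; pool += (0, 2, 2) = (8, 11, 10)
  proc-E needs (2, 3, 8) <= (8, 11, 10) -> finishes; pool += (1, 1, 3) = (9, 12, 13)


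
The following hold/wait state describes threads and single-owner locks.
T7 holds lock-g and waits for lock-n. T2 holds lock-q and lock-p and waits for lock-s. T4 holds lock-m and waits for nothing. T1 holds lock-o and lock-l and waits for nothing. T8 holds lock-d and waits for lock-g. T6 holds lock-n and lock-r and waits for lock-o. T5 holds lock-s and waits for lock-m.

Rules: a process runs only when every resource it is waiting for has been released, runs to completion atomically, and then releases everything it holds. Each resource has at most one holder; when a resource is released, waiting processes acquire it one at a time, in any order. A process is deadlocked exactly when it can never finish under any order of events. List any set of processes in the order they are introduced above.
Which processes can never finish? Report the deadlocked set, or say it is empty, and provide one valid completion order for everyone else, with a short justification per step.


Nothing here is deadlocked.
Key observation: the wait graph is acyclic; completion cascades from the unblocked processes through everyone else.
The rest can finish in the order T4, T1, T6, T7, T5, T2, T8.
Check, step by step:
  T4 waits on nothing -> runs at once and releases lock-m
  T1 waits on nothing -> runs at once and releases lock-o and lock-l
  T6 waits on lock-o — all released -> runs and releases lock-n and lock-r
  T7 waits on lock-n — all released -> runs and releases lock-g
  T5 waits on lock-m — all released -> runs and releases lock-s
  T2 waits on lock-s — all released -> runs and releases lock-q and lock-p
  T8 waits on lock-g — all released -> runs and releases lock-d


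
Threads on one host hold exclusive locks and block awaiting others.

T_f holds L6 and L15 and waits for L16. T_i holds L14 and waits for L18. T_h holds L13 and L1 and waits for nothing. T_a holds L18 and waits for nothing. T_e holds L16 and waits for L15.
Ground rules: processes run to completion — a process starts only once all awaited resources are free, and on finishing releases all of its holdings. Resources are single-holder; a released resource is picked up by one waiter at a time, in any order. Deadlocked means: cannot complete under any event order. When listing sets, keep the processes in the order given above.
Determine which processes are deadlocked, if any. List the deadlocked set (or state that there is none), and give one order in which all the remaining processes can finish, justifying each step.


The deadlocked set is T_f and T_e.
Key observation: the wait chain closes on itself along T_f -> T_e -> T_f; no other process is dragged down with it.
The rest can finish in the order T_h, T_a, T_i.
Step-by-step check:
  run T_h (it waits on nothing); releases L13 and L1
  run T_a (it waits on nothing); releases L18
  run T_i (all its waits — L18 — are resolved); releases L14


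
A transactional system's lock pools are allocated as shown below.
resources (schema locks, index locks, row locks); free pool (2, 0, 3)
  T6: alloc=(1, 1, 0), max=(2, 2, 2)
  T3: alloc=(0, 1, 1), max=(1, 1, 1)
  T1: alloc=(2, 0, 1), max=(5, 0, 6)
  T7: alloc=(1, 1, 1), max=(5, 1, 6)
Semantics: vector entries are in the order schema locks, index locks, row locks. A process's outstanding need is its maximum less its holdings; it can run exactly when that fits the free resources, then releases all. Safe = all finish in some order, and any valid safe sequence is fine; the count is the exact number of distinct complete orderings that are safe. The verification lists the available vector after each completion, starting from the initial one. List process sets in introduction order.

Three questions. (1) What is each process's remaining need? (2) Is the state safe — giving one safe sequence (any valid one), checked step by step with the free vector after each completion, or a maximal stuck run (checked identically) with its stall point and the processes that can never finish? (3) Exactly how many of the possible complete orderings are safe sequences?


(1) Remaining need (order schema locks, index locks, row locks):
  T6: (1, 1, 2)
  T3: (1, 0, 0)
  T1: (3, 0, 5)
  T7: (4, 0, 5)
(2) UNSAFE.
Key observation: the pool after T3, T6 is (3, 2, 4); every surviving request exceeds it in row locks, so progress ends there.
Going as far as possible: T3, T6; after that, nothing fits. Check, step by step:
  pool = (2, 0, 3)
  T3: need (1, 0, 0) fits (2, 0, 3); releases (0, 1, 1), pool now (2, 1, 4)
  T6: need (1, 1, 2) fits (2, 1, 4); releases (1, 1, 0), pool now (3, 2, 4)
  T1 still needs (3, 0, 5) but only (3, 2, 4) is free — short on row locks
  T7 still needs (4, 0, 5) but only (3, 2, 4) is free — short on schema locks and row locks
Permanently blocked: T1 and T7.
(3) The exact count: 0 of the possible complete orderings are safe sequences.


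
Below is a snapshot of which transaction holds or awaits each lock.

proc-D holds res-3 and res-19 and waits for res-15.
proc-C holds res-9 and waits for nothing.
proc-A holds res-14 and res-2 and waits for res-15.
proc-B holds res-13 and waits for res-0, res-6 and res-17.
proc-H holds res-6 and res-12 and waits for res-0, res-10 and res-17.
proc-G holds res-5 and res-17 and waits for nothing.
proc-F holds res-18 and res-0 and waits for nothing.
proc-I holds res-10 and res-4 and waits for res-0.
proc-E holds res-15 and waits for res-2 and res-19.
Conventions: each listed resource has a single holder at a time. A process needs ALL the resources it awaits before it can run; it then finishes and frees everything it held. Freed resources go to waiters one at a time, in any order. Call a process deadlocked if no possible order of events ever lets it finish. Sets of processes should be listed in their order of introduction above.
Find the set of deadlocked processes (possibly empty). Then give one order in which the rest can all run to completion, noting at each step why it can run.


The deadlocked set is proc-D, proc-A and proc-E.
Key observation: the knot is the closed ring of waits proc-D -> proc-E -> proc-D; proc-A is caught in further circular waits.
A valid finishing order for the others: proc-F, proc-C, proc-G, proc-I, proc-H, proc-B.
Check, step by step:
  proc-F waits on nothing -> runs at once and releases res-18 and res-0
  proc-C waits on nothing -> runs at once and releases res-9
  proc-G waits on nothing -> runs at once and releases res-5 and res-17
  proc-I: everything it awaited (res-0) is free; runs, freeing res-10 and res-4
  proc-H: everything it awaited (res-0, res-10 and res-17) is free; runs, freeing res-6 and res-12
  proc-B: everything it awaited (res-0, res-6 and res-17) is free; runs, freeing res-13


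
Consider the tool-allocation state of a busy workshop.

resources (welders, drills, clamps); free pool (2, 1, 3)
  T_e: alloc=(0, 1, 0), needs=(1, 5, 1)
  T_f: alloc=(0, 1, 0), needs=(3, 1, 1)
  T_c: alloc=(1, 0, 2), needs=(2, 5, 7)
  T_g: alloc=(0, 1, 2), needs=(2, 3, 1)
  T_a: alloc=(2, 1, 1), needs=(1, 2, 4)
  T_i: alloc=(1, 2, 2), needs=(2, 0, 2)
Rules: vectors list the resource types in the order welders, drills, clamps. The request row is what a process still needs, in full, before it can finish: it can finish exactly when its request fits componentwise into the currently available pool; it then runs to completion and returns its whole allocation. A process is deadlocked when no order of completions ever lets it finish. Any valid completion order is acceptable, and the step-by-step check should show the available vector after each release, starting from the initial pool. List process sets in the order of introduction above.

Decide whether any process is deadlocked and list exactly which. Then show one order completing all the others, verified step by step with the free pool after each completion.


No process is deadlocked.
Key observation: there is always a runnable process — T_i first — so the state unwinds completely.
One completion order for the rest: T_i, T_g, T_a, T_c, T_f, T_e. Verifying each step:
  pool = (2, 1, 3)
  T_i: need (2, 0, 2) fits (2, 1, 3); releases (1, 2, 2), pool now (3, 3, 5)
  T_g: need (2, 3, 1) fits (3, 3, 5); releases (0, 1, 2), pool now (3, 4, 7)
  T_a: need (1, 2, 4) fits (3, 4, 7); releases (2, 1, 1), pool now (5, 5, 8)
  T_c: need (2, 5, 7) fits (5, 5, 8); releases (1, 0, 2), pool now (6, 5, 10)
  T_f: need (3, 1, 1) fits (6, 5, 10); releases (0, 1, 0), pool now (6, 6, 10)
  T_e: need (1, 5, 1) fits (6, 6, 10); releases (0, 1, 0), pool now (6, 7, 10)


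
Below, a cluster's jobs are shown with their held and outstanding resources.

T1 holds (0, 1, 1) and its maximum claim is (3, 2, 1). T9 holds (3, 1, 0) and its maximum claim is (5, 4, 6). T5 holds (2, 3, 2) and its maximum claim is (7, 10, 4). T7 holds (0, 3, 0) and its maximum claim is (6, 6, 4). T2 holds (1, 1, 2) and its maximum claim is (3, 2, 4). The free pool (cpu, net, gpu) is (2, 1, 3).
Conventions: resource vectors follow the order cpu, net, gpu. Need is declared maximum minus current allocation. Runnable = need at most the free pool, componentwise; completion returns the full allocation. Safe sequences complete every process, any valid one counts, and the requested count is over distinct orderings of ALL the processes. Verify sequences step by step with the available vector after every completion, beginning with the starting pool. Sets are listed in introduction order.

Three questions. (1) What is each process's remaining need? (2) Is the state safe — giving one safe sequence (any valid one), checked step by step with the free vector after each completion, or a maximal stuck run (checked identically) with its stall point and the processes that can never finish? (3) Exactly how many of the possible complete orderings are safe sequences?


(1) Need matrix, components ordered cpu, net, gpu:
  T1: (3, 1, 0)
  T9: (2, 3, 6)
  T5: (5, 7, 2)
  T7: (6, 3, 4)
  T2: (2, 1, 2)
(2) SAFE. One safe sequence: T2, T1, T9, T7, T5.
Key observation: the order's first zero-slack moment is T2 ((2, 1, 2) needed, (2, 1, 3) free — a requested resource with nothing to spare).
Step-by-step check:
  pool = (2, 1, 3)
  T2 needs (2, 1, 2) <= (2, 1, 3) -> finishes; pool += (1, 1, 2) = (3, 2, 5)
  T1 needs (3, 1, 0) <= (3, 2, 5) -> finishes; pool += (0, 1, 1) = (3, 3, 6)
  T9 needs (2, 3, 6) <= (3, 3, 6) -> finishes; pool += (3, 1, 0) = (6, 4, 6)
  T7 needs (6, 3, 4) <= (6, 4, 6) -> finishes; pool += (0, 3, 0) = (6, 7, 6)
  T5 needs (5, 7, 2) <= (6, 7, 6) -> finishes; pool += (2, 3, 2) = (8, 10, 8)
(3) The exact count: 1 of the possible complete orderings is a safe sequence.


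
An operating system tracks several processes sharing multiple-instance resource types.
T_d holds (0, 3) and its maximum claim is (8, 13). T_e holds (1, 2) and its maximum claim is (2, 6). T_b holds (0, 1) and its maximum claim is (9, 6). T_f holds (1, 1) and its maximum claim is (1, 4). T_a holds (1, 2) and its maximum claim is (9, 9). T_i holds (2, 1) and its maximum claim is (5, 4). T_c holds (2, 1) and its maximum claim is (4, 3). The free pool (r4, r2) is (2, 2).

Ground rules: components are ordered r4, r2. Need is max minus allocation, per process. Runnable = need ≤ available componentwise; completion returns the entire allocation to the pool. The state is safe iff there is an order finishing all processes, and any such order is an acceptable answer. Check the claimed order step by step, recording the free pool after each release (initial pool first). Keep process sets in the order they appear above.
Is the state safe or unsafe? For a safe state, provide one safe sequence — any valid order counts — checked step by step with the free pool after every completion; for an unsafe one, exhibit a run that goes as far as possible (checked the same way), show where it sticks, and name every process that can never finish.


SAFE — a valid safe sequence is T_c, T_i, T_f, T_e, T_a, T_b, T_d.
Key observation: reading the order forward, T_c is the first process whose need (2, 2) meets the free pool (2, 2) exactly on a resource it requests.
Step-by-step check:
  pool = (2, 2)
  run T_c (needs (2, 2), free (2, 2)); after release of (2, 1) the pool is (4, 3)
  run T_i (needs (3, 3), free (4, 3)); after release of (2, 1) the pool is (6, 4)
  run T_f (needs (0, 3), free (6, 4)); after release of (1, 1) the pool is (7, 5)
  run T_e (needs (1, 4), free (7, 5)); after release of (1, 2) the pool is (8, 7)
  run T_a (needs (8, 7), free (8, 7)); after release of (1, 2) the pool is (9, 9)
  run T_b (needs (9, 5), free (9, 9)); after release of (0, 1) the pool is (9, 10)
  run T_d (needs (8, 10), free (9, 10)); after release of (0, 3) the pool is (9, 13)


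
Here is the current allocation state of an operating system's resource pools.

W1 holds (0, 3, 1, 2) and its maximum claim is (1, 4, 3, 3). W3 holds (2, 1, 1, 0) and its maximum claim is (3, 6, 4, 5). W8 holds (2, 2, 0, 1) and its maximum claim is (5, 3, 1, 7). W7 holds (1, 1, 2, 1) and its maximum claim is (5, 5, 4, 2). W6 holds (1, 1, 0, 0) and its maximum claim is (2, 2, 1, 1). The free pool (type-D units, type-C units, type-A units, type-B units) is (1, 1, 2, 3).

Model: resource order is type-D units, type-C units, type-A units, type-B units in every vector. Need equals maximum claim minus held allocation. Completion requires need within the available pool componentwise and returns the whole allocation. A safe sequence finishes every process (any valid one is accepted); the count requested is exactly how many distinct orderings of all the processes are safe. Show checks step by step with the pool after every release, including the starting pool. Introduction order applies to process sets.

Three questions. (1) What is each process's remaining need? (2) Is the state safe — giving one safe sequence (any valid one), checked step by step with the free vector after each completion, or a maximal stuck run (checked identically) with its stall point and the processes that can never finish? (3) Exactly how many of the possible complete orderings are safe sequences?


(1) Outstanding need per process (order type-D units, type-C units, type-A units, type-B units):
  W1: (1, 1, 2, 1)
  W3: (1, 5, 3, 5)
  W8: (3, 1, 1, 6)
  W7: (4, 4, 2, 1)
  W6: (1, 1, 1, 1)
(2) SAFE, for example via the order W6, W1, W3, W7, W8.
Key observation: W6 is the earliest step where a requested resource binds exactly: need (1, 1, 1, 1), pool (1, 1, 2, 3) at its turn.
Verifying each step:
  pool = (1, 1, 2, 3)
  W6 needs (1, 1, 1, 1) <= (1, 1, 2, 3) -> finishes; pool += (1, 1, 0, 0) = (2, 2, 2, 3)
  W1 needs (1, 1, 2, 1) <= (2, 2, 2, 3) -> finishes; pool += (0, 3, 1, 2) = (2, 5, 3, 5)
  W3 needs (1, 5, 3, 5) <= (2, 5, 3, 5) -> finishes; pool += (2, 1, 1, 0) = (4, 6, 4, 5)
  W7 needs (4, 4, 2, 1) <= (4, 6, 4, 5) -> finishes; pool += (1, 1, 2, 1) = (5, 7, 6, 6)
  W8 needs (3, 1, 1, 6) <= (5, 7, 6, 6) -> finishes; pool += (2, 2, 0, 1) = (7, 9, 6, 7)
(3) Precisely 2 of the possible complete orderings are safe sequences.


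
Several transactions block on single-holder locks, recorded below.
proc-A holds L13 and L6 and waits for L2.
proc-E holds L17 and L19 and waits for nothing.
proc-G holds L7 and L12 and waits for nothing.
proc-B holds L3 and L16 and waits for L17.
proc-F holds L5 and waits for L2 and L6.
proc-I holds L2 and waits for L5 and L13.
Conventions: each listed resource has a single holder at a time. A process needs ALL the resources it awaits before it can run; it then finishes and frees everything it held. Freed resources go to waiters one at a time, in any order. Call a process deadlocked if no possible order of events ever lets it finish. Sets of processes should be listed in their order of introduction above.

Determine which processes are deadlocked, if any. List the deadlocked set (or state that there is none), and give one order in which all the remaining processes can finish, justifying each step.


Deadlocked: proc-A, proc-F and proc-I.
Key observation: the loop proc-A -> proc-I -> proc-A blocks itself forever; proc-F is caught in further circular waits.
A valid finishing order for the others: proc-E, proc-B, proc-G.
Step-by-step check:
  proc-E waits on nothing -> runs at once and releases L17 and L19
  proc-B: everything it awaited (L17) is free; runs, freeing L3 and L16
  proc-G waits on nothing -> runs at once and releases L7 and L12


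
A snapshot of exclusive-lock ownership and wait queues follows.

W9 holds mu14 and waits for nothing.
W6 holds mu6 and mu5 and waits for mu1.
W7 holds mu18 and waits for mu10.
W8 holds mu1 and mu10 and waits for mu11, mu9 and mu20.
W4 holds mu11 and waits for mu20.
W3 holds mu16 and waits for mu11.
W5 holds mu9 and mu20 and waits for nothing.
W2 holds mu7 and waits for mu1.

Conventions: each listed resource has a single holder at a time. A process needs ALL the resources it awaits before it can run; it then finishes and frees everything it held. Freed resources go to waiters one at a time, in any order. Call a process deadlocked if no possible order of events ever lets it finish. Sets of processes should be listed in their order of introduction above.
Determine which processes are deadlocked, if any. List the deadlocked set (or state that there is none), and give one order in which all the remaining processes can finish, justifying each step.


No process is deadlocked.
Key observation: no waiting chain loops back on itself — every chain ends at a process that waits on nothing, so everyone eventually runs.
A valid finishing order for the others: W5, W4, W9, W8, W2, W3, W7, W6.
Walking it through:
  W5: no waits; runs immediately, freeing mu9 and mu20
  W4 waits on mu20 — all released -> runs and releases mu11
  W9: no waits; runs immediately, freeing mu14
  W8 waits on mu11, mu9 and mu20 — all released -> runs and releases mu1 and mu10
  W2 waits on mu1 — all released -> runs and releases mu7
  W3 waits on mu11 — all released -> runs and releases mu16
  W7 waits on mu10 — all released -> runs and releases mu18
  W6 waits on mu1 — all released -> runs and releases mu6 and mu5


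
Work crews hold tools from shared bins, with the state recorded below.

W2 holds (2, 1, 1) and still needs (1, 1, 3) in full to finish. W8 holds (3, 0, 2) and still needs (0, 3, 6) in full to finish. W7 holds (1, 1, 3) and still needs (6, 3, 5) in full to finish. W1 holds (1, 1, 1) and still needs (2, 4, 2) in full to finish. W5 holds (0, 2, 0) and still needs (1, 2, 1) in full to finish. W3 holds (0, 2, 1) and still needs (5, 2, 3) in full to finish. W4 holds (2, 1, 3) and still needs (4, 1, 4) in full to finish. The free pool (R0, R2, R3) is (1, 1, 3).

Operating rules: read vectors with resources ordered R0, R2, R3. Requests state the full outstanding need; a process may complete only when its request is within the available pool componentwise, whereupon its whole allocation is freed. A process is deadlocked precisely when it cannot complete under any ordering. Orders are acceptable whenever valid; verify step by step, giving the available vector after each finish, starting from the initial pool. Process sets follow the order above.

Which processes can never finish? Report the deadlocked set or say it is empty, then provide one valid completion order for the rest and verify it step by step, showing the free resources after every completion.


Nothing here is deadlocked.
Key observation: starting with W2, each completion frees enough for the next — no one is permanently blocked.
One completion order for the rest: W2, W5, W1, W4, W7, W8, W3. Step-by-step check:
  pool = (1, 1, 3)
  run W2 (needs (1, 1, 3), free (1, 1, 3)); after release of (2, 1, 1) the pool is (3, 2, 4)
  run W5 (needs (1, 2, 1), free (3, 2, 4)); after release of (0, 2, 0) the pool is (3, 4, 4)
  run W1 (needs (2, 4, 2), free (3, 4, 4)); after release of (1, 1, 1) the pool is (4, 5, 5)
  run W4 (needs (4, 1, 4), free (4, 5, 5)); after release of (2, 1, 3) the pool is (6, 6, 8)
  run W7 (needs (6, 3, 5), free (6, 6, 8)); after release of (1, 1, 3) the pool is (7, 7, 11)
  run W8 (needs (0, 3, 6), free (7, 7, 11)); after release of (3, 0, 2) the pool is (10, 7, 13)
  run W3 (needs (5, 2, 3), free (10, 7, 13)); after release of (0, 2, 1) the pool is (10, 9, 14)


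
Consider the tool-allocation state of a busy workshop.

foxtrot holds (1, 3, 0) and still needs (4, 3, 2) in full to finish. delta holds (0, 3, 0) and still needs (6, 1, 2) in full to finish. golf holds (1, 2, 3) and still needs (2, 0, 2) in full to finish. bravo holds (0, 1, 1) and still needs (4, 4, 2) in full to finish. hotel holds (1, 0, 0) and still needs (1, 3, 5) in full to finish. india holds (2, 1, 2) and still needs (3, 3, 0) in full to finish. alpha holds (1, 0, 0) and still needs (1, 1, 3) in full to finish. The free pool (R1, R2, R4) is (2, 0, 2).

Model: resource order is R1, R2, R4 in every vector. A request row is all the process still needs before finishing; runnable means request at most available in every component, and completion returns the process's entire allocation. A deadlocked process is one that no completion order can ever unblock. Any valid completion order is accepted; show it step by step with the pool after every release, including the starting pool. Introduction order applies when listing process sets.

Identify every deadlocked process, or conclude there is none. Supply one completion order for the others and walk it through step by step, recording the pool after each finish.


Deadlocked set: foxtrot, delta, bravo, hotel and india.
Key observation: after golf, alpha the pool peaks at (4, 2, 5), and each blocked process is short somewhere: foxtrot on R2; delta on R1; bravo on R2; hotel on R2; india on R2.
A valid finishing order for the others: golf, alpha. Verifying each step:
  pool = (2, 0, 2)
  golf needs (2, 0, 2) <= (2, 0, 2) -> finishes; pool += (1, 2, 3) = (3, 2, 5)
  alpha needs (1, 1, 3) <= (3, 2, 5) -> finishes; pool += (1, 0, 0) = (4, 2, 5)
None of the blocked processes ever fits:
  blocked: foxtrot wants (4, 3, 2), pool (4, 2, 5) — not enough R2
  blocked: delta wants (6, 1, 2), pool (4, 2, 5) — not enough R1
  blocked: bravo wants (4, 4, 2), pool (4, 2, 5) — not enough R2
  blocked: hotel wants (1, 3, 5), pool (4, 2, 5) — not enough R2
  blocked: india wants (3, 3, 0), pool (4, 2, 5) — not enough R2


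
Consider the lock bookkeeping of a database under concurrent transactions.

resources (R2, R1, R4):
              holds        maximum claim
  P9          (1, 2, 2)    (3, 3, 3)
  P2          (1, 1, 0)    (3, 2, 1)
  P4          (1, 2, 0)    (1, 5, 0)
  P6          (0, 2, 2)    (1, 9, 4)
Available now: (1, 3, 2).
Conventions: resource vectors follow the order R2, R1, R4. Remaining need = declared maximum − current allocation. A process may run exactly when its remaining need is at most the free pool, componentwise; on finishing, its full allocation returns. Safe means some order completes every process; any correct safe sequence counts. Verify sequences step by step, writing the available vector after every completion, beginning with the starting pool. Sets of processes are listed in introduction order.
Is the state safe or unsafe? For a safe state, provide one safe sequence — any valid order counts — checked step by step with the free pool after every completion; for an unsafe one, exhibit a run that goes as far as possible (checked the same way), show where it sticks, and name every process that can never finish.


SAFE. One safe sequence: P4, P2, P9, P6.
Key observation: P4 marks the first exact bind of the order: its need (0, 3, 0) fits the free (1, 3, 2) with zero slack on a requested resource.
Verifying each step:
  pool = (1, 3, 2)
  P4: need (0, 3, 0) fits (1, 3, 2); releases (1, 2, 0), pool now (2, 5, 2)
  P2: need (2, 1, 1) fits (2, 5, 2); releases (1, 1, 0), pool now (3, 6, 2)
  P9: need (2, 1, 1) fits (3, 6, 2); releases (1, 2, 2), pool now (4, 8, 4)
  P6: need (1, 7, 2) fits (4, 8, 4); releases (0, 2, 2), pool now (4, 10, 6)


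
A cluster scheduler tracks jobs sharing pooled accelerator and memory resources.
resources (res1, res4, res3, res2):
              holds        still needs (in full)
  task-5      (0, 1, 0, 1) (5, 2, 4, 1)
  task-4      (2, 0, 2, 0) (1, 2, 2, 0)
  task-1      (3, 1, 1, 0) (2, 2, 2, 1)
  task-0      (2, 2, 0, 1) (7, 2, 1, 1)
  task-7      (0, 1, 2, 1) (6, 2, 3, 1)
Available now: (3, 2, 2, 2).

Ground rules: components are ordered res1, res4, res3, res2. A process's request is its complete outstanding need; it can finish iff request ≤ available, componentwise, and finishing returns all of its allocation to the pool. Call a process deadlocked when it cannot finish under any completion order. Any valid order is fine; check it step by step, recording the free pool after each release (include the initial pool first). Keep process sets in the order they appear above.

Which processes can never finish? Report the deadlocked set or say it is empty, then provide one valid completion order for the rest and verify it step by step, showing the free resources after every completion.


No process is deadlocked.
Key observation: starting with task-4, each completion frees enough for the next — no one is permanently blocked.
One completion order for the rest: task-4, task-1, task-0, task-5, task-7. Verifying each step:
  pool = (3, 2, 2, 2)
  task-4 needs (1, 2, 2, 0) <= (3, 2, 2, 2) -> finishes; pool += (2, 0, 2, 0) = (5, 2, 4, 2)
  task-1 needs (2, 2, 2, 1) <= (5, 2, 4, 2) -> finishes; pool += (3, 1, 1, 0) = (8, 3, 5, 2)
  task-0 needs (7, 2, 1, 1) <= (8, 3, 5, 2) -> finishes; pool += (2, 2, 0, 1) = (10, 5, 5, 3)
  task-5 needs (5, 2, 4, 1) <= (10, 5, 5, 3) -> finishes; pool += (0, 1, 0, 1) = (10, 6, 5, 4)
  task-7 needs (6, 2, 3, 1) <= (10, 6, 5, 4) -> finishes; pool += (0, 1, 2, 1) = (10, 7, 7, 5)


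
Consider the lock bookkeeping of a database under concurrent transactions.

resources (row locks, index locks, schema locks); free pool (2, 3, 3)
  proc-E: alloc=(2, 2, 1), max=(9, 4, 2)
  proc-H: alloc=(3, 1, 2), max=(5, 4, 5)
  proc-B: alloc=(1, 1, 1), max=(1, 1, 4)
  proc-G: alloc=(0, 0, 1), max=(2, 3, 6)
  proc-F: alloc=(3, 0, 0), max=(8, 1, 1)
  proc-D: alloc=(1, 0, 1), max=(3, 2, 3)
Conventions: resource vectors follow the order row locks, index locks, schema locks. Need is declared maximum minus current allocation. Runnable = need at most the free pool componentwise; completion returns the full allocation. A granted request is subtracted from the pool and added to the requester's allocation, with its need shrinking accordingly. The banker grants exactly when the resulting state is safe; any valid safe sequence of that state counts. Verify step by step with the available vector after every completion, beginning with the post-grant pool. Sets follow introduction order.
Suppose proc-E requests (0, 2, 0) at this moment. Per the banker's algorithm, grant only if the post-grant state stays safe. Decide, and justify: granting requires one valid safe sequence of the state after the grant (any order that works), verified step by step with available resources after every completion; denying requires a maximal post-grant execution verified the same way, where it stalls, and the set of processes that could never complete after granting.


DENY: after the grant no complete ordering would exist.
Key observation: after proc-B, proc-D the pool peaks at (4, 2, 5), and each blocked process is short somewhere: proc-E on row locks; proc-H on index locks; proc-G on index locks; proc-F on row locks.
After a pretend grant, a maximal execution: proc-B, proc-D — then nothing else fits. Verifying each step:
  pool = (2, 1, 3)
  proc-B: need (0, 0, 3) fits (2, 1, 3); releases (1, 1, 1), pool now (3, 2, 4)
  proc-D: need (2, 2, 2) fits (3, 2, 4); releases (1, 0, 1), pool now (4, 2, 5)
  proc-E still needs (7, 0, 1) but only (4, 2, 5) is free — short on row locks
  proc-H still needs (2, 3, 3) but only (4, 2, 5) is free — short on index locks
  proc-G still needs (2, 3, 5) but only (4, 2, 5) is free — short on index locks
  proc-F still needs (5, 1, 1) but only (4, 2, 5) is free — short on row locks
Processes that could never finish after the grant: proc-E, proc-H, proc-G and proc-F.


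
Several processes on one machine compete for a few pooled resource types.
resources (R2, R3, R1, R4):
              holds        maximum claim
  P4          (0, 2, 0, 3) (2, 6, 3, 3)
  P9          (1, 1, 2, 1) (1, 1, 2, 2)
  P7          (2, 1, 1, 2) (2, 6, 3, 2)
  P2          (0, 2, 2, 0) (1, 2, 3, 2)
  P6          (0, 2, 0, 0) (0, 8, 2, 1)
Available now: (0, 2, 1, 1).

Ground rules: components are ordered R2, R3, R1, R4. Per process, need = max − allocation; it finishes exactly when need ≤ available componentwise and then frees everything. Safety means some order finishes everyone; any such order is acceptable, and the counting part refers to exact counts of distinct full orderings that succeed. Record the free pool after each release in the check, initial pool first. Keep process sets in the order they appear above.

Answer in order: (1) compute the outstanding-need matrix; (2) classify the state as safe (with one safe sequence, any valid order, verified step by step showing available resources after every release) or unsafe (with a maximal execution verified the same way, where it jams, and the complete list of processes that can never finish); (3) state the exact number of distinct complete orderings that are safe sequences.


(1) Remaining need (order R2, R3, R1, R4):
  P4: (2, 4, 3, 0)
  P9: (0, 0, 0, 1)
  P7: (0, 5, 2, 0)
  P2: (1, 0, 1, 2)
  P6: (0, 6, 2, 1)
(2) SAFE, for example via the order P9, P2, P7, P6, P4.
Key observation: reading the order forward, P9 is the first process whose need (0, 0, 0, 1) meets the free pool (0, 2, 1, 1) exactly on a resource it requests.
Step-by-step check:
  pool = (0, 2, 1, 1)
  P9: need (0, 0, 0, 1) fits (0, 2, 1, 1); releases (1, 1, 2, 1), pool now (1, 3, 3, 2)
  P2: need (1, 0, 1, 2) fits (1, 3, 3, 2); releases (0, 2, 2, 0), pool now (1, 5, 5, 2)
  P7: need (0, 5, 2, 0) fits (1, 5, 5, 2); releases (2, 1, 1, 2), pool now (3, 6, 6, 4)
  P6: need (0, 6, 2, 1) fits (3, 6, 6, 4); releases (0, 2, 0, 0), pool now (3, 8, 6, 4)
  P4: need (2, 4, 3, 0) fits (3, 8, 6, 4); releases (0, 2, 0, 3), pool now (3, 10, 6, 7)
(3) Exactly 2 of the possible complete orderings are safe sequences.


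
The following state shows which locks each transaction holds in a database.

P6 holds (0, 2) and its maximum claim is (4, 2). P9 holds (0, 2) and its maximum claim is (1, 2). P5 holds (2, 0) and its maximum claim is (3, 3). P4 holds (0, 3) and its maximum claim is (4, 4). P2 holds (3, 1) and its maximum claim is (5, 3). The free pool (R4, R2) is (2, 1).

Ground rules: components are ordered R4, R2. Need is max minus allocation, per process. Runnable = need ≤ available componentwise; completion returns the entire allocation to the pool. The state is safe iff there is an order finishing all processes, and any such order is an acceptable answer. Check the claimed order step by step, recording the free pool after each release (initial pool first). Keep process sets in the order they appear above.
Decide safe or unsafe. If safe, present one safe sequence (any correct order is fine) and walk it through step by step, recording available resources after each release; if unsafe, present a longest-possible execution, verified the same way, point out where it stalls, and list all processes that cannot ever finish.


SAFE, for example via the order P9, P5, P4, P6, P2.
Key observation: P5 is the earliest step where a requested resource binds exactly: need (1, 3), pool (2, 3) at its turn.
Step-by-step check:
  pool = (2, 1)
  run P9 (needs (1, 0), free (2, 1)); after release of (0, 2) the pool is (2, 3)
  run P5 (needs (1, 3), free (2, 3)); after release of (2, 0) the pool is (4, 3)
  run P4 (needs (4, 1), free (4, 3)); after release of (0, 3) the pool is (4, 6)
  run P6 (needs (4, 0), free (4, 6)); after release of (0, 2) the pool is (4, 8)
  run P2 (needs (2, 2), free (4, 8)); after release of (3, 1) the pool is (7, 9)


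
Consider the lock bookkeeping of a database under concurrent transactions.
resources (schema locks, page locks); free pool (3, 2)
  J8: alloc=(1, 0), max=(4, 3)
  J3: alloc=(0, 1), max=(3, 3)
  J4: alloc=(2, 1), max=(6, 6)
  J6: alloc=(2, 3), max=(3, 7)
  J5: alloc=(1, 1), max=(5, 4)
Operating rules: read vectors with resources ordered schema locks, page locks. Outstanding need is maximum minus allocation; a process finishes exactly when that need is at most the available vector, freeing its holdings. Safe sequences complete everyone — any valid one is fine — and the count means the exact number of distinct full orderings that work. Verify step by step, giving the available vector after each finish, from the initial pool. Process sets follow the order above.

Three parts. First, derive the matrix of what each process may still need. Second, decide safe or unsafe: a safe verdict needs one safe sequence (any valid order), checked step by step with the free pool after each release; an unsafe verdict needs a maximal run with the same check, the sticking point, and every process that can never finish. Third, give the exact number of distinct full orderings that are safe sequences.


(1) Need matrix, components ordered schema locks, page locks:
  J8: (3, 3)
  J3: (3, 2)
  J4: (4, 5)
  J6: (1, 4)
  J5: (4, 3)
(2) SAFE, for example via the order J3, J8, J5, J6, J4.
Key observation: the first exact fit in this order is J3 — it needs (3, 2) with (3, 2) free, meeting a requested resource to the last unit.
Step-by-step check:
  pool = (3, 2)
  run J3 (needs (3, 2), free (3, 2)); after release of (0, 1) the pool is (3, 3)
  run J8 (needs (3, 3), free (3, 3)); after release of (1, 0) the pool is (4, 3)
  run J5 (needs (4, 3), free (4, 3)); after release of (1, 1) the pool is (5, 4)
  run J6 (needs (1, 4), free (5, 4)); after release of (2, 3) the pool is (7, 7)
  run J4 (needs (4, 5), free (7, 7)); after release of (2, 1) the pool is (9, 8)
(3) The exact count: 1 of the possible complete orderings is a safe sequence.


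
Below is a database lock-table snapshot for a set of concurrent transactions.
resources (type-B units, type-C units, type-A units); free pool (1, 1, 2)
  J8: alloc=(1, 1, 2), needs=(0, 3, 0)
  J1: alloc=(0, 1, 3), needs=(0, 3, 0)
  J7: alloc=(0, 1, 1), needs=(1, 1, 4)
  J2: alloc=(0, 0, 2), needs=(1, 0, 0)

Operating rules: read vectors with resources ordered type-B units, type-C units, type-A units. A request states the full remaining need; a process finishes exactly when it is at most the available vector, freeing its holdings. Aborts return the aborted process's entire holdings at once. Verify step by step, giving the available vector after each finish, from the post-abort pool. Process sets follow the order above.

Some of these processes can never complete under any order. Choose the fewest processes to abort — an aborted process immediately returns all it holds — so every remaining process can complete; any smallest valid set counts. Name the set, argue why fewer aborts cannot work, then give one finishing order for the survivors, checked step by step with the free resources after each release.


The answer: abort J1.
Key observation: J8 was stuck for good until J1 gave back (0, 1, 3); in the order shown it finishes at step 2.
Why nothing smaller works: aborting no one leaves the state deadlocked as given.
One survivor order: J7, J8, J2. Walking it through (post-abort pool first):
  pool = (1, 2, 5)
  J7 needs (1, 1, 4) <= (1, 2, 5) -> finishes; pool += (0, 1, 1) = (1, 3, 6)
  J8 needs (0, 3, 0) <= (1, 3, 6) -> finishes; pool += (1, 1, 2) = (2, 4, 8)
  J2 needs (1, 0, 0) <= (2, 4, 8) -> finishes; pool += (0, 0, 2) = (2, 4, 10)


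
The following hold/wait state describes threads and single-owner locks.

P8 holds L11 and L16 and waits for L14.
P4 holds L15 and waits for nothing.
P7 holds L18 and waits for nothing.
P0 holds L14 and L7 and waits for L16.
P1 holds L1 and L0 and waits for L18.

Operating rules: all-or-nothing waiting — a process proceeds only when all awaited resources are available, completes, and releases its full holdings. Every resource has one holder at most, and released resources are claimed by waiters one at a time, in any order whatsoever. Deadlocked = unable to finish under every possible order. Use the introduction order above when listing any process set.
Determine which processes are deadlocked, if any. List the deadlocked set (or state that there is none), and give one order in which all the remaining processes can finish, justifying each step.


Deadlocked: P8 and P0.
Key observation: the waits loop around P8 -> P0 -> P8 with no way out; no other process is dragged down with it.
A valid finishing order for the others: P7, P4, P1.
Step-by-step check:
  run P7 (it waits on nothing); releases L18
  run P4 (it waits on nothing); releases L15
  P1: everything it awaited (L18) is free; runs, freeing L1 and L0
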